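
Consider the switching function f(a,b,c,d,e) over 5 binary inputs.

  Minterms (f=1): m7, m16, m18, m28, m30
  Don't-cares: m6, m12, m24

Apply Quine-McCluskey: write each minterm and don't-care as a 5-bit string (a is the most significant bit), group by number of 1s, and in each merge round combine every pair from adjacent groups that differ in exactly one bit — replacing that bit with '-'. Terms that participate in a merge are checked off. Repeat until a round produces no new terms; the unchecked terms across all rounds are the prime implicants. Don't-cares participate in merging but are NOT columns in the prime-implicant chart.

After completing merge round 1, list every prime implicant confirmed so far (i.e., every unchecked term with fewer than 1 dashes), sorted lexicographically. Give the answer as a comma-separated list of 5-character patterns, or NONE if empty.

Round 0: 00110✓ 00111✓ 01100✓ 10000✓ 10010✓ 11000✓ 11100✓ 11110✓
Round 1: -1100 0011- 1-000 100-0 11-00 111-0
PIs = {-1100, 0011-, 1-000, 100-0, 11-00, 111-0}

NONE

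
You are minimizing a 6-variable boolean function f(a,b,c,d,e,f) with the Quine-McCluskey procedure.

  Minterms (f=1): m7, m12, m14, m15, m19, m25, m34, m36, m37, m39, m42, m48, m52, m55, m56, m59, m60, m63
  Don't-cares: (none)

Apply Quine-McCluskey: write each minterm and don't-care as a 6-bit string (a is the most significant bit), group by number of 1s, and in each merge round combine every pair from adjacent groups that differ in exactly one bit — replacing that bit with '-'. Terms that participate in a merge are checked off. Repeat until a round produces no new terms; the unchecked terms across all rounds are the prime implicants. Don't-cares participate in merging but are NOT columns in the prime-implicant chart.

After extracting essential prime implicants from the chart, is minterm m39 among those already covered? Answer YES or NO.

Round 0: 000111✓ 001100✓ 001110✓ 001111✓ 010011 011001 100010✓ 100100✓ 100101✓ 100111✓ 101010✓ 110000✓ 110100✓ 110111✓ 111000✓ 111011✓ 111100✓ 111111✓
Round 1: -00111 00-111 0011-0 00111- 1-0100 1-0111 10-010 1001-1 10010- 11-000✓ 11-100✓ 11-111 110-00✓ 111-00✓ 111-11
Round 2: 11--00
PIs = {-00111, 00-111, 0011-0, 00111-, 010011, 011001, 1-0100, 1-0111, 10-010, 1001-1, 10010-, 11--00, 11-111, 111-11}
Coverage chart:
  m7: -00111,00-111
  m12: 0011-0 ←essential
  m14: 0011-0,00111-
  m15: 00-111,00111-
  m19: 010011 ←essential
  m25: 011001 ←essential
  m34: 10-010 ←essential
  m36: 1-0100,10010-
  m37: 1001-1,10010-
  m39: -00111,1-0111,1001-1
  m42: 10-010 ←essential
  m48: 11--00 ←essential
  m52: 1-0100,11--00
  m55: 1-0111,11-111
  m56: 11--00 ←essential
  m59: 111-11 ←essential
  m60: 11--00 ←essential
  m63: 11-111,111-11
Essential: 0011-0, 010011, 011001, 10-010, 11--00, 111-11

NO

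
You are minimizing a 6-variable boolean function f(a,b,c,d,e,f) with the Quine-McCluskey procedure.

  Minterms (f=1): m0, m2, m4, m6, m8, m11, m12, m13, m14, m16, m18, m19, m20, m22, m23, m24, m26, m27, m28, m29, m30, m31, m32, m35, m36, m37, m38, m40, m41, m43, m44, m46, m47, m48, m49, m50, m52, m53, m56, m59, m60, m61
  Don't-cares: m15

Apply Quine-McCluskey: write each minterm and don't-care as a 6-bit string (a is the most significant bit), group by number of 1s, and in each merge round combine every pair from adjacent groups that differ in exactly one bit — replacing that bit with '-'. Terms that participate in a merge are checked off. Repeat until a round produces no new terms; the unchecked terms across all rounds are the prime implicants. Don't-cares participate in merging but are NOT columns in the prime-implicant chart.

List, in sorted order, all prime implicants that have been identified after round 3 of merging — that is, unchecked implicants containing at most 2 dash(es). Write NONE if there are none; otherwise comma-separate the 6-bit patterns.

--1011, -01-11, -0111-, -100-0, -1110-, 0-1-11, 1-010-, 10-011, 1010-1, 10100-, 11-10-, 110-0-

size-2^0 implicants → 000000(✓)  000010(✓)  000100(✓)  000110(✓)  001000(✓)  001011(✓)  001100(✓)  001101(✓)  001110(✓)  001111(✓)  010000(✓)  010010(✓)  010011(✓)  010100(✓)  010110(✓)  010111(✓)  011000(✓)  011010(✓)  011011(✓)  011100(✓)  011101(✓)  011110(✓)  011111(✓)  100000(✓)  100011(✓)  100100(✓)  100101(✓)  100110(✓)  101000(✓)  101001(✓)  101011(✓)  101100(✓)  101110(✓)  101111(✓)  110000(✓)  110001(✓)  110010(✓)  110100(✓)  110101(✓)  111000(✓)  111011(✓)  111100(✓)  111101(✓)
size-2^1 implicants → -00000(✓)  -00100(✓)  -00110(✓)  -01000(✓)  -01011(✓)  -01100(✓)  -01110(✓)  -01111(✓)  -10000(✓)  -10010(✓)  -10100(✓)  -11000(✓)  -11011(✓)  -11100(✓)  -11101(✓)  0-0000(✓)  0-0010(✓)  0-0100(✓)  0-0110(✓)  0-1000(✓)  0-1011(✓)  0-1100(✓)  0-1101(✓)  0-1110(✓)  0-1111(✓)  00-000(✓)  00-100(✓)  00-110(✓)  000-00(✓)  000-10(✓)  0000-0(✓)  0001-0(✓)  001-00(✓)  001-11(✓)  0011-0(✓)  0011-1(✓)  00110-(✓)  00111-(✓)  01-000(✓)  01-010(✓)  01-011(✓)  01-100(✓)  01-110(✓)  01-111(✓)  010-00(✓)  010-10(✓)  010-11(✓)  0100-0(✓)  01001-(✓)  0101-0(✓)  01011-(✓)  011-00(✓)  011-10(✓)  011-11(✓)  0110-0(✓)  01101-(✓)  0111-0(✓)  0111-1(✓)  01110-(✓)  01111-(✓)  1-0000(✓)  1-0100(✓)  1-0101(✓)  1-1000(✓)  1-1011(✓)  1-1100(✓)  10-000(✓)  10-011  10-100(✓)  10-110(✓)  100-00(✓)  1001-0(✓)  10010-(✓)  101-00(✓)  101-11(✓)  1010-1  10100-  1011-0(✓)  10111-(✓)  11-000(✓)  11-100(✓)  11-101(✓)  110-00(✓)  110-01(✓)  1100-0(✓)  11000-(✓)  11010-(✓)  111-00(✓)  11110-(✓)
size-2^2 implicants → --0000(✓)  --0100(✓)  --1000(✓)  --1011  --1100(✓)  -0-000(✓)  -0-100(✓)  -0-110(✓)  -00-00(✓)  -001-0(✓)  -01-00(✓)  -01-11  -011-0(✓)  -0111-  -1-000(✓)  -1-100(✓)  -10-00(✓)  -100-0  -11-00(✓)  -1110-  0--000(✓)  0--100(✓)  0--110(✓)  0-0-00(✓)  0-0-10(✓)  0-00-0(✓)  0-01-0(✓)  0-1-00(✓)  0-1-11  0-11-0(✓)  0-11-1(✓)  0-110-(✓)  0-111-(✓)  00--00(✓)  00-1-0(✓)  000--0(✓)  0011--(✓)  01--00(✓)  01--10(✓)  01--11(✓)  01-0-0(✓)  01-01-(✓)  01-1-0(✓)  01-11-(✓)  010--0(✓)  010-1-(✓)  011--0(✓)  011-1-(✓)  0111--(✓)  1--000(✓)  1--100(✓)  1-0-00(✓)  1-010-  1-1-00(✓)  10--00(✓)  10-1-0(✓)  11--00(✓)  11-10-  110-0-
size-2^3 implicants → ---000(✓)  ---100(✓)  --0-00(✓)  --1-00(✓)  -0--00(✓)  -0-1-0  -1--00(✓)  0---00(✓)  0--1-0  0-0--0  0-11--  01---0  01--1-  1---00(✓)
size-2^4 implicants → ----00
Unchecked terms (primes): ----00, --1011, -0-1-0, -01-11, -0111-, -100-0, -1110-, 0--1-0, 0-0--0, 0-1-11, 0-11--, 01---0, 01--1-, 1-010-, 10-011, 1010-1, 10100-, 11-10-, 110-0-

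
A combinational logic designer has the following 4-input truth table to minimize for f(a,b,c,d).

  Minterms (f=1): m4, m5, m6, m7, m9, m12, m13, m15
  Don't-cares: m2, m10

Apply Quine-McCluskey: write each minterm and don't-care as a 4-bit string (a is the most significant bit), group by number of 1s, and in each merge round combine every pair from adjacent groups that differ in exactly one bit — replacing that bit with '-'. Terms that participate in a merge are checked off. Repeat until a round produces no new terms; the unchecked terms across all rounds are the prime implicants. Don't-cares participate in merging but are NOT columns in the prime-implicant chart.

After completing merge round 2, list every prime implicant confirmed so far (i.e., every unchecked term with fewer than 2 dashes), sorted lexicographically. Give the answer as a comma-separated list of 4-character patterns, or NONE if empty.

-010, 0-10, 1-01

[col 0] 0010*, 0100*, 0101*, 0110*, 0111*, 1001*, 1010*, 1100*, 1101*, 1111*
[col 1] -010, -100*, -101*, -111*, 0-10, 01-0*, 01-1*, 010-*, 011-*, 1-01, 11-1*, 110-*
[col 2] -1-1, -10-, 01--
Prime implicants: -010, -1-1, -10-, 0-10, 01--, 1-01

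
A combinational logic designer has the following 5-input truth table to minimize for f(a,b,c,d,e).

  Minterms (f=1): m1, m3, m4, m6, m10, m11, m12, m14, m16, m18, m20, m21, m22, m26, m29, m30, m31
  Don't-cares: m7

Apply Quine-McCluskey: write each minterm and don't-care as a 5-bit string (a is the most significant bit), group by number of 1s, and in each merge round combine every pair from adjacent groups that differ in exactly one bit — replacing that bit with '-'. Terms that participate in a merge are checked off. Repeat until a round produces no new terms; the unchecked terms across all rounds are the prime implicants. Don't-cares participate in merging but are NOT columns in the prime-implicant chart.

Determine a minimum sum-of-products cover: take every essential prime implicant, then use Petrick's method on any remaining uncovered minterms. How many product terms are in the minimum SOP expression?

[col 0] 00001*, 00011*, 00100*, 00110*, 00111*, 01010*, 01011*, 01100*, 01110*, 10000*, 10010*, 10100*, 10101*, 10110*, 11010*, 11101*, 11110*, 11111*
[col 1] -0100*, -0110*, -1010*, -1110*, 0-011, 0-100*, 0-110*, 00-11, 000-1, 001-0*, 0011-, 01-10*, 0101-, 011-0*, 1-010*, 1-101, 1-110*, 10-00*, 10-10*, 100-0*, 101-0*, 1010-, 11-10*, 111-1, 1111-
[col 2] --110, -01-0, -1-10, 0-1-0, 1--10, 10--0
Prime implicants: --110, -01-0, -1-10, 0-011, 0-1-0, 00-11, 000-1, 0011-, 0101-, 1--10, 1-101, 10--0, 1010-, 111-1, 1111-
PI chart (minterm → PIs covering it):
  1 | 000-1  (sole → essential)
  3 | 0-011,00-11,000-1
  4 | -01-0,0-1-0
  6 | --110,-01-0,0-1-0,0011-
  10 | -1-10,0101-
  11 | 0-011,0101-
  12 | 0-1-0  (sole → essential)
  14 | --110,-1-10,0-1-0
  16 | 10--0  (sole → essential)
  18 | 1--10,10--0
  20 | -01-0,10--0,1010-
  21 | 1-101,1010-
  22 | --110,-01-0,1--10,10--0
  26 | -1-10,1--10
  29 | 1-101,111-1
  30 | --110,-1-10,1--10,1111-
  31 | 111-1,1111-
Essential prime implicants: 0-1-0, 000-1, 10--0
Petrick residual → -1-10, 0-011, 1-101, 111-1
Minimum SOP uses 7 PIs: bde' + a'c'de + a'ce' + a'b'c'e + acd'e + ab'e' + abce

7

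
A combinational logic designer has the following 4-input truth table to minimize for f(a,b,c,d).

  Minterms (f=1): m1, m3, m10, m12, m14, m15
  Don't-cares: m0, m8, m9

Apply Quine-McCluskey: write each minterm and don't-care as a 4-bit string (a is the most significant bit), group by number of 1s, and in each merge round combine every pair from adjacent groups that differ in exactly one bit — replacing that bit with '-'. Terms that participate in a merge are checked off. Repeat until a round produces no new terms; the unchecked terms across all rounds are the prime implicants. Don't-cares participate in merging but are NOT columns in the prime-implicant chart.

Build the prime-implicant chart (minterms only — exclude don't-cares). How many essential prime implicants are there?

3

Round 0: 0000✓ 0001✓ 0011✓ 1000✓ 1001✓ 1010✓ 1100✓ 1110✓ 1111✓
Round 1: -000✓ -001✓ 00-1 000-✓ 1-00✓ 1-10✓ 10-0✓ 100-✓ 11-0✓ 111-
Round 2: -00- 1--0
PIs = {-00-, 00-1, 1--0, 111-}
Coverage chart:
  m1: -00-,00-1
  m3: 00-1 ←essential
  m10: 1--0 ←essential
  m12: 1--0 ←essential
  m14: 1--0,111-
  m15: 111- ←essential
Essential: 00-1, 1--0, 111-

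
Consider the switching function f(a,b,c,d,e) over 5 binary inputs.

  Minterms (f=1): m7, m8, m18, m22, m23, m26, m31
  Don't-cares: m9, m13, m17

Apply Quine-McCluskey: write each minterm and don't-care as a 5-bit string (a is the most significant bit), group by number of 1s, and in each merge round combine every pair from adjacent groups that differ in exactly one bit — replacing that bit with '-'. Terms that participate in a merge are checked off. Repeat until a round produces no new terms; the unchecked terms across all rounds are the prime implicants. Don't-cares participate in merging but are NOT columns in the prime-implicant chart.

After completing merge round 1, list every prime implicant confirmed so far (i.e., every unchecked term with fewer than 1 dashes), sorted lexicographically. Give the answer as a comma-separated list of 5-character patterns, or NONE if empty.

[col 0] 00111*, 01000*, 01001*, 01101*, 10001, 10010*, 10110*, 10111*, 11010*, 11111*
[col 1] -0111, 01-01, 0100-, 1-010, 1-111, 10-10, 1011-
Prime implicants: -0111, 01-01, 0100-, 1-010, 1-111, 10-10, 10001, 1011-

10001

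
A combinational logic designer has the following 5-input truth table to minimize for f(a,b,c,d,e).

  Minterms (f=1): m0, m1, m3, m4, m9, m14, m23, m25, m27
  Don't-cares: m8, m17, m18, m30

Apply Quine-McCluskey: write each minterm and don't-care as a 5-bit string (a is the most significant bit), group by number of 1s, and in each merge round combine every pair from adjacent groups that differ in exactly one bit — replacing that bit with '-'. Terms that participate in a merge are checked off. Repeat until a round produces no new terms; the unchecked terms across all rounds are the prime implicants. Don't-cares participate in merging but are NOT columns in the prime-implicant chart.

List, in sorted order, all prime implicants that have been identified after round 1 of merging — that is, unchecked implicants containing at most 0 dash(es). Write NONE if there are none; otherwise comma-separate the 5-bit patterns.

10010, 10111

size-2^0 implicants → 00000(✓)  00001(✓)  00011(✓)  00100(✓)  01000(✓)  01001(✓)  01110(✓)  10001(✓)  10010  10111  11001(✓)  11011(✓)  11110(✓)
size-2^1 implicants → -0001(✓)  -1001(✓)  -1110  0-000(✓)  0-001(✓)  00-00  000-1  0000-(✓)  0100-(✓)  1-001(✓)  110-1
size-2^2 implicants → --001  0-00-
Unchecked terms (primes): --001, -1110, 0-00-, 00-00, 000-1, 10010, 10111, 110-1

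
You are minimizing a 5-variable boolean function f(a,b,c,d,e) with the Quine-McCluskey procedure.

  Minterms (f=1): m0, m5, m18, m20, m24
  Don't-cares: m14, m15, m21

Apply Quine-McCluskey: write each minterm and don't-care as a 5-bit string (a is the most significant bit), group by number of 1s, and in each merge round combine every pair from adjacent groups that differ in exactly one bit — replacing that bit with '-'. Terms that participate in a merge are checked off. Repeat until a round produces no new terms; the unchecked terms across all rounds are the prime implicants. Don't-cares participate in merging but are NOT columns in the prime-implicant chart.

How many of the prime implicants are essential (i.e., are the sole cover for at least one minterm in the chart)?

size-2^0 implicants → 00000  00101(✓)  01110(✓)  01111(✓)  10010  10100(✓)  10101(✓)  11000
size-2^1 implicants → -0101  0111-  1010-
Unchecked terms (primes): -0101, 00000, 0111-, 10010, 1010-, 11000
Minterm coverage:
  m0 ⊆ 00000 [E]
  m5 ⊆ -0101 [E]
  m18 ⊆ 10010 [E]
  m20 ⊆ 1010- [E]
  m24 ⊆ 11000 [E]
E = {-0101, 00000, 10010, 1010-, 11000}

5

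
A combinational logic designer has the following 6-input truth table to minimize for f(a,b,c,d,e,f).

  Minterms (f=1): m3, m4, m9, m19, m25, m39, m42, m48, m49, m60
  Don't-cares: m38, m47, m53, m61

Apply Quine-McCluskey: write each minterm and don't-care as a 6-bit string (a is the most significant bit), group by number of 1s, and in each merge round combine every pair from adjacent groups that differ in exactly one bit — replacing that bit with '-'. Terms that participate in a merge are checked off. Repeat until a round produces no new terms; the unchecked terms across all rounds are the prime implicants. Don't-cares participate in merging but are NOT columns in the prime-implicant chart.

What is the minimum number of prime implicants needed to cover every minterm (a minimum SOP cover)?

Round 0: 000011✓ 000100 001001✓ 010011✓ 011001✓ 100110✓ 100111✓ 101010 101111✓ 110000✓ 110001✓ 110101✓ 111100✓ 111101✓
Round 1: 0-0011 0-1001 10-111 10011- 11-101 110-01 11000- 11110-
PIs = {0-0011, 0-1001, 000100, 10-111, 10011-, 101010, 11-101, 110-01, 11000-, 11110-}
Coverage chart:
  m3: 0-0011 ←essential
  m4: 000100 ←essential
  m9: 0-1001 ←essential
  m19: 0-0011 ←essential
  m25: 0-1001 ←essential
  m39: 10-111,10011-
  m42: 101010 ←essential
  m48: 11000- ←essential
  m49: 110-01,11000-
  m60: 11110- ←essential
Essential: 0-0011, 0-1001, 000100, 101010, 11000-, 11110-
Petrick residual → 10-111
Min cover (7 terms): a'c'd'ef + a'cd'e'f + a'b'c'de'f' + ab'def + ab'cd'ef' + abc'd'e' + abcde'

7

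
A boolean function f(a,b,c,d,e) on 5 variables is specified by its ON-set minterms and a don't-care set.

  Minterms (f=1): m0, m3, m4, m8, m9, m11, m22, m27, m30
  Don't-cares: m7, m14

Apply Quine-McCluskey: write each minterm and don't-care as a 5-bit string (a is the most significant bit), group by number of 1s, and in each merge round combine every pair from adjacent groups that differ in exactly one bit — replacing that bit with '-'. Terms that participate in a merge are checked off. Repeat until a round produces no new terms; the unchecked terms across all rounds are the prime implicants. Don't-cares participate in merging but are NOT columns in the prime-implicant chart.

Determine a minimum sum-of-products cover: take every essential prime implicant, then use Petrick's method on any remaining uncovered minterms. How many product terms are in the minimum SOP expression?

5

[col 0] 00000*, 00011*, 00100*, 00111*, 01000*, 01001*, 01011*, 01110*, 10110*, 11011*, 11110*
[col 1] -1011, -1110, 0-000, 0-011, 00-00, 00-11, 010-1, 0100-, 1-110
Prime implicants: -1011, -1110, 0-000, 0-011, 00-00, 00-11, 010-1, 0100-, 1-110
PI chart (minterm → PIs covering it):
  0 | 0-000,00-00
  3 | 0-011,00-11
  4 | 00-00  (sole → essential)
  8 | 0-000,0100-
  9 | 010-1,0100-
  11 | -1011,0-011,010-1
  22 | 1-110  (sole → essential)
  27 | -1011  (sole → essential)
  30 | -1110,1-110
Essential prime implicants: -1011, 00-00, 1-110
Petrick residual → 0-011, 0100-
Minimum SOP uses 5 PIs: bc'de + a'c'de + a'b'd'e' + a'bc'd' + acde'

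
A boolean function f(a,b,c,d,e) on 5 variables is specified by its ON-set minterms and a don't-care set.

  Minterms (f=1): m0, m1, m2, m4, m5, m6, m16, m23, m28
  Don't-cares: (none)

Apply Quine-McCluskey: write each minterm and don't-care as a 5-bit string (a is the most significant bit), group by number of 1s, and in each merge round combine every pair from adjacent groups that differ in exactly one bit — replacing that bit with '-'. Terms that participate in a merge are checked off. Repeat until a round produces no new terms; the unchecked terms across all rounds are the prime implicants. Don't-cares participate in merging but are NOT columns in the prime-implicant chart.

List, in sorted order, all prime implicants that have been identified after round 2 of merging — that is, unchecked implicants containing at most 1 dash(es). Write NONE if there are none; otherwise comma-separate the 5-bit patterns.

-0000, 10111, 11100

[col 0] 00000*, 00001*, 00010*, 00100*, 00101*, 00110*, 10000*, 10111, 11100
[col 1] -0000, 00-00*, 00-01*, 00-10*, 000-0*, 0000-*, 001-0*, 0010-*
[col 2] 00--0, 00-0-
Prime implicants: -0000, 00--0, 00-0-, 10111, 11100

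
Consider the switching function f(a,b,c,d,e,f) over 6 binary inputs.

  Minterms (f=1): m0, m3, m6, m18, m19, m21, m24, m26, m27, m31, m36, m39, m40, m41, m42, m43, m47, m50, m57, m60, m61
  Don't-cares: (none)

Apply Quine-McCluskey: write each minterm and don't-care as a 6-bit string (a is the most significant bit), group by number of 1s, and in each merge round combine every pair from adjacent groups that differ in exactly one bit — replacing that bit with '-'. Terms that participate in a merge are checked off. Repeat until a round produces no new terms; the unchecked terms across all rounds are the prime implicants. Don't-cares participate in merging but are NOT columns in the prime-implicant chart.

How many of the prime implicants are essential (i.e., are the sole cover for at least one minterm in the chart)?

[col 0] 000000, 000011*, 000110, 010010*, 010011*, 010101, 011000*, 011010*, 011011*, 011111*, 100100, 100111*, 101000*, 101001*, 101010*, 101011*, 101111*, 110010*, 111001*, 111100*, 111101*
[col 1] -10010, 0-0011, 01-010*, 01-011*, 01001-*, 011-11, 0110-0, 01101-*, 1-1001, 10-111, 101-11, 1010-0*, 1010-1*, 10100-*, 10101-*, 111-01, 11110-
[col 2] 01-01-, 1010--
Prime implicants: -10010, 0-0011, 000000, 000110, 01-01-, 010101, 011-11, 0110-0, 1-1001, 10-111, 100100, 101-11, 1010--, 111-01, 11110-
PI chart (minterm → PIs covering it):
  0 | 000000  (sole → essential)
  3 | 0-0011  (sole → essential)
  6 | 000110  (sole → essential)
  18 | -10010,01-01-
  19 | 0-0011,01-01-
  21 | 010101  (sole → essential)
  24 | 0110-0  (sole → essential)
  26 | 01-01-,0110-0
  27 | 01-01-,011-11
  31 | 011-11  (sole → essential)
  36 | 100100  (sole → essential)
  39 | 10-111  (sole → essential)
  40 | 1010--  (sole → essential)
  41 | 1-1001,1010--
  42 | 1010--  (sole → essential)
  43 | 101-11,1010--
  47 | 10-111,101-11
  50 | -10010  (sole → essential)
  57 | 1-1001,111-01
  60 | 11110-  (sole → essential)
  61 | 111-01,11110-
Essential prime implicants: -10010, 0-0011, 000000, 000110, 010101, 011-11, 0110-0, 10-111, 100100, 1010--, 11110-

11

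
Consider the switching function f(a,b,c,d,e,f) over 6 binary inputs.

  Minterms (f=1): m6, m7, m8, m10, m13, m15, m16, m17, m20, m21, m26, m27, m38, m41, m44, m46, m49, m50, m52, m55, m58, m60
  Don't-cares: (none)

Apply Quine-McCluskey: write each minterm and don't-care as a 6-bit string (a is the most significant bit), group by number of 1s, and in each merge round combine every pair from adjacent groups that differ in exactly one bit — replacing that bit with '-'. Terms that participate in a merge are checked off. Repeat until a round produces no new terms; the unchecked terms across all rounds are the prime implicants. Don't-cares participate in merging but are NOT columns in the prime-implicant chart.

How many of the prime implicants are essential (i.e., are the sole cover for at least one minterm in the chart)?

8

[col 0] 000110*, 000111*, 001000*, 001010*, 001101*, 001111*, 010000*, 010001*, 010100*, 010101*, 011010*, 011011*, 100110*, 101001, 101100*, 101110*, 110001*, 110010*, 110100*, 110111, 111010*, 111100*
[col 1] -00110, -10001, -10100, -11010, 0-1010, 00-111, 00011-, 0010-0, 0011-1, 010-00*, 010-01*, 01000-*, 01010-*, 01101-, 1-1100, 10-110, 1011-0, 11-010, 11-100
[col 2] 010-0-
Prime implicants: -00110, -10001, -10100, -11010, 0-1010, 00-111, 00011-, 0010-0, 0011-1, 010-0-, 01101-, 1-1100, 10-110, 101001, 1011-0, 11-010, 11-100, 110111
PI chart (minterm → PIs covering it):
  6 | -00110,00011-
  7 | 00-111,00011-
  8 | 0010-0  (sole → essential)
  10 | 0-1010,0010-0
  13 | 0011-1  (sole → essential)
  15 | 00-111,0011-1
  16 | 010-0-  (sole → essential)
  17 | -10001,010-0-
  20 | -10100,010-0-
  21 | 010-0-  (sole → essential)
  26 | -11010,0-1010,01101-
  27 | 01101-  (sole → essential)
  38 | -00110,10-110
  41 | 101001  (sole → essential)
  44 | 1-1100,1011-0
  46 | 10-110,1011-0
  49 | -10001  (sole → essential)
  50 | 11-010  (sole → essential)
  52 | -10100,11-100
  55 | 110111  (sole → essential)
  58 | -11010,11-010
  60 | 1-1100,11-100
Essential prime implicants: -10001, 0010-0, 0011-1, 010-0-, 01101-, 101001, 11-010, 110111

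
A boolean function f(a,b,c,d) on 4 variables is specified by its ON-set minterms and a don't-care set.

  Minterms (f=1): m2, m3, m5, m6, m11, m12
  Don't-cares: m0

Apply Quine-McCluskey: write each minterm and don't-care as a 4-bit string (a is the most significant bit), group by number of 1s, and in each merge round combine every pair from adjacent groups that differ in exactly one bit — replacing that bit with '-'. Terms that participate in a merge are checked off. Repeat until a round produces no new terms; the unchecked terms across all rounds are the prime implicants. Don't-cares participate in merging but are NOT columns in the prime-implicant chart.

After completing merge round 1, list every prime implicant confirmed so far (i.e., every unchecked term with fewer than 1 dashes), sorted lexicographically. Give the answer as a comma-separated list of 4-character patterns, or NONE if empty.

size-2^0 implicants → 0000(✓)  0010(✓)  0011(✓)  0101  0110(✓)  1011(✓)  1100
size-2^1 implicants → -011  0-10  00-0  001-
Unchecked terms (primes): -011, 0-10, 00-0, 001-, 0101, 1100

0101, 1100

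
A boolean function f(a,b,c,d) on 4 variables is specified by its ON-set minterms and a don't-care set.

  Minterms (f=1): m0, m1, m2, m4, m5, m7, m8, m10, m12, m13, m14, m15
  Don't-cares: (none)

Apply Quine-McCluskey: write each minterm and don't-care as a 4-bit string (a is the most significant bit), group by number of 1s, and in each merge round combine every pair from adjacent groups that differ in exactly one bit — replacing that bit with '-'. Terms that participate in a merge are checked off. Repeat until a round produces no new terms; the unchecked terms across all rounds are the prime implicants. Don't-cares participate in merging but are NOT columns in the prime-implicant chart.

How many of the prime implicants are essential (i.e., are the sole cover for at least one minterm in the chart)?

3

size-2^0 implicants → 0000(✓)  0001(✓)  0010(✓)  0100(✓)  0101(✓)  0111(✓)  1000(✓)  1010(✓)  1100(✓)  1101(✓)  1110(✓)  1111(✓)
size-2^1 implicants → -000(✓)  -010(✓)  -100(✓)  -101(✓)  -111(✓)  0-00(✓)  0-01(✓)  00-0(✓)  000-(✓)  01-1(✓)  010-(✓)  1-00(✓)  1-10(✓)  10-0(✓)  11-0(✓)  11-1(✓)  110-(✓)  111-(✓)
size-2^2 implicants → --00  -0-0  -1-1  -10-  0-0-  1--0  11--
Unchecked terms (primes): --00, -0-0, -1-1, -10-, 0-0-, 1--0, 11--
Minterm coverage:
  m0 ⊆ --00,-0-0,0-0-
  m1 ⊆ 0-0- [E]
  m2 ⊆ -0-0 [E]
  m4 ⊆ --00,-10-,0-0-
  m5 ⊆ -1-1,-10-,0-0-
  m7 ⊆ -1-1 [E]
  m8 ⊆ --00,-0-0,1--0
  m10 ⊆ -0-0,1--0
  m12 ⊆ --00,-10-,1--0,11--
  m13 ⊆ -1-1,-10-,11--
  m14 ⊆ 1--0,11--
  m15 ⊆ -1-1,11--
E = {-0-0, -1-1, 0-0-}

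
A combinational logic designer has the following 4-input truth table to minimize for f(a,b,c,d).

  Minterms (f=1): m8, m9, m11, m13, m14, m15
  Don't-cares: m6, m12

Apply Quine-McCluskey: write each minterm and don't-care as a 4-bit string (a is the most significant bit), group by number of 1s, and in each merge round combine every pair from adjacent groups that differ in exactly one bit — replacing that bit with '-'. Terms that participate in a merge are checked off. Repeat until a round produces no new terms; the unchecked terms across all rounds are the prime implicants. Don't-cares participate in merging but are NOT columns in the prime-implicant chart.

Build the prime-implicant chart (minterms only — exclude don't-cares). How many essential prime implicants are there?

size-2^0 implicants → 0110(✓)  1000(✓)  1001(✓)  1011(✓)  1100(✓)  1101(✓)  1110(✓)  1111(✓)
size-2^1 implicants → -110  1-00(✓)  1-01(✓)  1-11(✓)  10-1(✓)  100-(✓)  11-0(✓)  11-1(✓)  110-(✓)  111-(✓)
size-2^2 implicants → 1--1  1-0-  11--
Unchecked terms (primes): -110, 1--1, 1-0-, 11--
Minterm coverage:
  m8 ⊆ 1-0- [E]
  m9 ⊆ 1--1,1-0-
  m11 ⊆ 1--1 [E]
  m13 ⊆ 1--1,1-0-,11--
  m14 ⊆ -110,11--
  m15 ⊆ 1--1,11--
E = {1--1, 1-0-}

2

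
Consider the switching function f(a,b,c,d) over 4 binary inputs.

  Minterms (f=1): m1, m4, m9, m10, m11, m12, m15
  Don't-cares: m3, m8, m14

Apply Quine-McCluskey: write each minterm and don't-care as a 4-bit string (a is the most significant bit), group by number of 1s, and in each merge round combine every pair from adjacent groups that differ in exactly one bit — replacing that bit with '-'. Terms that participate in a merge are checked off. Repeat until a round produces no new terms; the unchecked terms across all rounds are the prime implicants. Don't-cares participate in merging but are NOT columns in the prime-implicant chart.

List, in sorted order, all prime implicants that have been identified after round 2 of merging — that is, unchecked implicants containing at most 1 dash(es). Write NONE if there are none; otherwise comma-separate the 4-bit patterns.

Round 0: 0001✓ 0011✓ 0100✓ 1000✓ 1001✓ 1010✓ 1011✓ 1100✓ 1110✓ 1111✓
Round 1: -001✓ -011✓ -100 00-1✓ 1-00✓ 1-10✓ 1-11✓ 10-0✓ 10-1✓ 100-✓ 101-✓ 11-0✓ 111-✓
Round 2: -0-1 1--0 1-1- 10--
PIs = {-0-1, -100, 1--0, 1-1-, 10--}

-100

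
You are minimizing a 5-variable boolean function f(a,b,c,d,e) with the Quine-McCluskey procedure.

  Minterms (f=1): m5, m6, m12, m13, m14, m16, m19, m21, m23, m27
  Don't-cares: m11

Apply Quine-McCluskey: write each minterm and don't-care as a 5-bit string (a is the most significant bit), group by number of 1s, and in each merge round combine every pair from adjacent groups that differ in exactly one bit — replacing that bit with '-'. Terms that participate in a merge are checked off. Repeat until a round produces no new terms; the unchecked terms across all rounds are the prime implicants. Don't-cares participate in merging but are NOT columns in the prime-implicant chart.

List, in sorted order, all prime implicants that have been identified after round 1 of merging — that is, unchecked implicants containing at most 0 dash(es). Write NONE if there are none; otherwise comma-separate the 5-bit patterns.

Round 0: 00101✓ 00110✓ 01011✓ 01100✓ 01101✓ 01110✓ 10000 10011✓ 10101✓ 10111✓ 11011✓
Round 1: -0101 -1011 0-101 0-110 011-0 0110- 1-011 10-11 101-1
PIs = {-0101, -1011, 0-101, 0-110, 011-0, 0110-, 1-011, 10-11, 10000, 101-1}

10000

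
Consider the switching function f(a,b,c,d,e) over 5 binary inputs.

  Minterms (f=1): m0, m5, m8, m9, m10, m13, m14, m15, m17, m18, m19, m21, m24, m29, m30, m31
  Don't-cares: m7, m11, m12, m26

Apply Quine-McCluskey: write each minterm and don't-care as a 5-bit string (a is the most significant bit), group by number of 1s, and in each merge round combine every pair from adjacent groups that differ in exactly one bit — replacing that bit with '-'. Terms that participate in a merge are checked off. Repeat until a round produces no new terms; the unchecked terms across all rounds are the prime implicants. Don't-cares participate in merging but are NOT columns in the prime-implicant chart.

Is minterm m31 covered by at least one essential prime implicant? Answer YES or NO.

size-2^0 implicants → 00000(✓)  00101(✓)  00111(✓)  01000(✓)  01001(✓)  01010(✓)  01011(✓)  01100(✓)  01101(✓)  01110(✓)  01111(✓)  10001(✓)  10010(✓)  10011(✓)  10101(✓)  11000(✓)  11010(✓)  11101(✓)  11110(✓)  11111(✓)
size-2^1 implicants → -0101(✓)  -1000(✓)  -1010(✓)  -1101(✓)  -1110(✓)  -1111(✓)  0-000  0-101(✓)  0-111(✓)  001-1(✓)  01-00(✓)  01-01(✓)  01-10(✓)  01-11(✓)  010-0(✓)  010-1(✓)  0100-(✓)  0101-(✓)  011-0(✓)  011-1(✓)  0110-(✓)  0111-(✓)  1-010  1-101(✓)  10-01  100-1  1001-  11-10(✓)  110-0(✓)  111-1(✓)  1111-(✓)
size-2^2 implicants → --101  -1-10  -10-0  -11-1  -111-  0-1-1  01--0(✓)  01--1(✓)  01-0-(✓)  01-1-(✓)  010--(✓)  011--(✓)
size-2^3 implicants → 01---
Unchecked terms (primes): --101, -1-10, -10-0, -11-1, -111-, 0-000, 0-1-1, 01---, 1-010, 10-01, 100-1, 1001-
Minterm coverage:
  m0 ⊆ 0-000 [E]
  m5 ⊆ --101,0-1-1
  m8 ⊆ -10-0,0-000,01---
  m9 ⊆ 01--- [E]
  m10 ⊆ -1-10,-10-0,01---
  m13 ⊆ --101,-11-1,0-1-1,01---
  m14 ⊆ -1-10,-111-,01---
  m15 ⊆ -11-1,-111-,0-1-1,01---
  m17 ⊆ 10-01,100-1
  m18 ⊆ 1-010,1001-
  m19 ⊆ 100-1,1001-
  m21 ⊆ --101,10-01
  m24 ⊆ -10-0 [E]
  m29 ⊆ --101,-11-1
  m30 ⊆ -1-10,-111-
  m31 ⊆ -11-1,-111-
E = {-10-0, 0-000, 01---}

NO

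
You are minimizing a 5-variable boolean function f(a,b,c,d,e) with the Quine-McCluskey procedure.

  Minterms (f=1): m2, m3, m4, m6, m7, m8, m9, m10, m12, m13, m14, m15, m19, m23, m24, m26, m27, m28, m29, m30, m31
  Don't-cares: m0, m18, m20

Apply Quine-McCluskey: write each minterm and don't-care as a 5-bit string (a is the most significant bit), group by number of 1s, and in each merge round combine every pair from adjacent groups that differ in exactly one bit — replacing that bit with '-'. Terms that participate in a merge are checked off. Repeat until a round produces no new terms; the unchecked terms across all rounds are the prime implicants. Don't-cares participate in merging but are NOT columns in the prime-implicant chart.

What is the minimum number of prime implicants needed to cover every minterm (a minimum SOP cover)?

size-2^0 implicants → 00000(✓)  00010(✓)  00011(✓)  00100(✓)  00110(✓)  00111(✓)  01000(✓)  01001(✓)  01010(✓)  01100(✓)  01101(✓)  01110(✓)  01111(✓)  10010(✓)  10011(✓)  10100(✓)  10111(✓)  11000(✓)  11010(✓)  11011(✓)  11100(✓)  11101(✓)  11110(✓)  11111(✓)
size-2^1 implicants → -0010(✓)  -0011(✓)  -0100(✓)  -0111(✓)  -1000(✓)  -1010(✓)  -1100(✓)  -1101(✓)  -1110(✓)  -1111(✓)  0-000(✓)  0-010(✓)  0-100(✓)  0-110(✓)  0-111(✓)  00-00(✓)  00-10(✓)  00-11(✓)  000-0(✓)  0001-(✓)  001-0(✓)  0011-(✓)  01-00(✓)  01-01(✓)  01-10(✓)  010-0(✓)  0100-(✓)  011-0(✓)  011-1(✓)  0110-(✓)  0111-(✓)  1-010(✓)  1-011(✓)  1-100(✓)  1-111(✓)  10-11(✓)  1001-(✓)  11-00(✓)  11-10(✓)  11-11(✓)  110-0(✓)  1101-(✓)  111-0(✓)  111-1(✓)  1110-(✓)  1111-(✓)
size-2^2 implicants → --010  --100  --111  -0-11  -001-  -1-00(✓)  -1-10(✓)  -10-0(✓)  -11-0(✓)  -11-1(✓)  -110-(✓)  -111-(✓)  0--00(✓)  0--10(✓)  0-0-0(✓)  0-1-0(✓)  0-11-  00--0(✓)  00-1-  01--0(✓)  01-0-  011--(✓)  1--11  1-01-  11--0(✓)  11-1-  111--(✓)
size-2^3 implicants → -1--0  -11--  0---0
Unchecked terms (primes): --010, --100, --111, -0-11, -001-, -1--0, -11--, 0---0, 0-11-, 00-1-, 01-0-, 1--11, 1-01-, 11-1-
Minterm coverage:
  m2 ⊆ --010,-001-,0---0,00-1-
  m3 ⊆ -0-11,-001-,00-1-
  m4 ⊆ --100,0---0
  m6 ⊆ 0---0,0-11-,00-1-
  m7 ⊆ --111,-0-11,0-11-,00-1-
  m8 ⊆ -1--0,0---0,01-0-
  m9 ⊆ 01-0- [E]
  m10 ⊆ --010,-1--0,0---0
  m12 ⊆ --100,-1--0,-11--,0---0,01-0-
  m13 ⊆ -11--,01-0-
  m14 ⊆ -1--0,-11--,0---0,0-11-
  m15 ⊆ --111,-11--,0-11-
  m19 ⊆ -0-11,-001-,1--11,1-01-
  m23 ⊆ --111,-0-11,1--11
  m24 ⊆ -1--0 [E]
  m26 ⊆ --010,-1--0,1-01-,11-1-
  m27 ⊆ 1--11,1-01-,11-1-
  m28 ⊆ --100,-1--0,-11--
  m29 ⊆ -11-- [E]
  m30 ⊆ -1--0,-11--,11-1-
  m31 ⊆ --111,-11--,1--11,11-1-
E = {-1--0, -11--, 01-0-}
Petrick residual → --100, 00-1-, 1--11
Cover = cd'e' + be' + bc + a'b'd + a'bd' + ade  |cover|=6

6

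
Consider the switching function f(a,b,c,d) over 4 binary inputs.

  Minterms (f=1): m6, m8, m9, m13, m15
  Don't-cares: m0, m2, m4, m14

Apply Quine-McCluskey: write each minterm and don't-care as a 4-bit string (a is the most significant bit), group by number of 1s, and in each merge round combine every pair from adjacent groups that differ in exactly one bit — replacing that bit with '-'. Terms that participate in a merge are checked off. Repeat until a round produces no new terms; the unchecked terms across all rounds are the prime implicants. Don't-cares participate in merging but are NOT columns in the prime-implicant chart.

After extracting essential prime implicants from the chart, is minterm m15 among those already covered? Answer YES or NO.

[col 0] 0000*, 0010*, 0100*, 0110*, 1000*, 1001*, 1101*, 1110*, 1111*
[col 1] -000, -110, 0-00*, 0-10*, 00-0*, 01-0*, 1-01, 100-, 11-1, 111-
[col 2] 0--0
Prime implicants: -000, -110, 0--0, 1-01, 100-, 11-1, 111-
PI chart (minterm → PIs covering it):
  6 | -110,0--0
  8 | -000,100-
  9 | 1-01,100-
  13 | 1-01,11-1
  15 | 11-1,111-
(no essential prime implicants)

NO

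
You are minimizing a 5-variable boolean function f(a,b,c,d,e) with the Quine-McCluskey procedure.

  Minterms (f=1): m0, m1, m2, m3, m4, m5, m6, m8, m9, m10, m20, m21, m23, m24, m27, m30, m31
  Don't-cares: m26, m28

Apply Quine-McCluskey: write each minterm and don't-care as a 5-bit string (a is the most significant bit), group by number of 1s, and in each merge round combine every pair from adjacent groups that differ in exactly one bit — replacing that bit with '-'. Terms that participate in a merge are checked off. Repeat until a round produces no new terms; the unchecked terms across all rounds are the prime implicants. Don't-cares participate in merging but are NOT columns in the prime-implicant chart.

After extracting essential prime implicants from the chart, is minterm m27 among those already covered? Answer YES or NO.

Round 0: 00000✓ 00001✓ 00010✓ 00011✓ 00100✓ 00101✓ 00110✓ 01000✓ 01001✓ 01010✓ 10100✓ 10101✓ 10111✓ 11000✓ 11010✓ 11011✓ 11100✓ 11110✓ 11111✓
Round 1: -0100✓ -0101✓ -1000✓ -1010✓ 0-000✓ 0-001✓ 0-010✓ 00-00✓ 00-01✓ 00-10✓ 000-0✓ 000-1✓ 0000-✓ 0001-✓ 001-0✓ 0010-✓ 010-0✓ 0100-✓ 1-100 1-111 101-1 1010-✓ 11-00✓ 11-10✓ 11-11✓ 110-0✓ 1101-✓ 111-0✓ 1111-✓
Round 2: -010- -10-0 0-0-0 0-00- 00--0 00-0- 000-- 11--0 11-1-
PIs = {-010-, -10-0, 0-0-0, 0-00-, 00--0, 00-0-, 000--, 1-100, 1-111, 101-1, 11--0, 11-1-}
Coverage chart:
  m0: 0-0-0,0-00-,00--0,00-0-,000--
  m1: 0-00-,00-0-,000--
  m2: 0-0-0,00--0,000--
  m3: 000-- ←essential
  m4: -010-,00--0,00-0-
  m5: -010-,00-0-
  m6: 00--0 ←essential
  m8: -10-0,0-0-0,0-00-
  m9: 0-00- ←essential
  m10: -10-0,0-0-0
  m20: -010-,1-100
  m21: -010-,101-1
  m23: 1-111,101-1
  m24: -10-0,11--0
  m27: 11-1- ←essential
  m30: 11--0,11-1-
  m31: 1-111,11-1-
Essential: 0-00-, 00--0, 000--, 11-1-

YES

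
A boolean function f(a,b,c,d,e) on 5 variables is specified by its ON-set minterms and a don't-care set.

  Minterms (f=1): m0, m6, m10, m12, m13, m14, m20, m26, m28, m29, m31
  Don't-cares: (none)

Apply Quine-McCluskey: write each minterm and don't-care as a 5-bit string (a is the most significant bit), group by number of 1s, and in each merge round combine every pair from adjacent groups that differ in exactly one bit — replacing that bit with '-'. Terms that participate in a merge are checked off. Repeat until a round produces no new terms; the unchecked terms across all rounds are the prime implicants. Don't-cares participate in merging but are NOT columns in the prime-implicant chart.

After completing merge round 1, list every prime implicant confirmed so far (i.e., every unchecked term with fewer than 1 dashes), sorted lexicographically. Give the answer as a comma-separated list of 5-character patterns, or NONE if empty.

00000

size-2^0 implicants → 00000  00110(✓)  01010(✓)  01100(✓)  01101(✓)  01110(✓)  10100(✓)  11010(✓)  11100(✓)  11101(✓)  11111(✓)
size-2^1 implicants → -1010  -1100(✓)  -1101(✓)  0-110  01-10  011-0  0110-(✓)  1-100  111-1  1110-(✓)
size-2^2 implicants → -110-
Unchecked terms (primes): -1010, -110-, 0-110, 00000, 01-10, 011-0, 1-100, 111-1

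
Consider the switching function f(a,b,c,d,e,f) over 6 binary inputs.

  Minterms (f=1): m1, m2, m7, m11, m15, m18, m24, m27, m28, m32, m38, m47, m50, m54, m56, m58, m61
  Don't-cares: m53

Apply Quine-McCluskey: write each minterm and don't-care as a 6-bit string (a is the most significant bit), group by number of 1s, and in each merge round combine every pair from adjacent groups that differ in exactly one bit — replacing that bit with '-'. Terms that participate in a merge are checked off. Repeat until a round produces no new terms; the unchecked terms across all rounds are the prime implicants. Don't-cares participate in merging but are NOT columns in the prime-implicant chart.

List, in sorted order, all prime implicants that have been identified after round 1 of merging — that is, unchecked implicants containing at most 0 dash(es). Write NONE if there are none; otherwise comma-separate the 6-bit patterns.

[col 0] 000001, 000010*, 000111*, 001011*, 001111*, 010010*, 011000*, 011011*, 011100*, 100000, 100110*, 101111*, 110010*, 110101*, 110110*, 111000*, 111010*, 111101*
[col 1] -01111, -10010, -11000, 0-0010, 0-1011, 00-111, 001-11, 011-00, 1-0110, 11-010, 11-101, 110-10, 1110-0
Prime implicants: -01111, -10010, -11000, 0-0010, 0-1011, 00-111, 000001, 001-11, 011-00, 1-0110, 100000, 11-010, 11-101, 110-10, 1110-0

000001, 100000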